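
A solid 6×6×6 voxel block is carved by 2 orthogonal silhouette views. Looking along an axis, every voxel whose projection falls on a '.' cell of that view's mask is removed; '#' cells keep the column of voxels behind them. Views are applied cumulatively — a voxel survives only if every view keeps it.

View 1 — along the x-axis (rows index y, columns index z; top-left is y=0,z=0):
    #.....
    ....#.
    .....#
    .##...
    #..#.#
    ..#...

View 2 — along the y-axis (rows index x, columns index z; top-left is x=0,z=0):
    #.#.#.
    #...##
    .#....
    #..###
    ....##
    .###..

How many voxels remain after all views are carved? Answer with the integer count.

initial block: 6^3 = 216
V1 x: intersect with YZ mask (9 set) -- 54 left
V2 y: intersect with XZ mask (16 set) -- 24 left

remaining voxels: 24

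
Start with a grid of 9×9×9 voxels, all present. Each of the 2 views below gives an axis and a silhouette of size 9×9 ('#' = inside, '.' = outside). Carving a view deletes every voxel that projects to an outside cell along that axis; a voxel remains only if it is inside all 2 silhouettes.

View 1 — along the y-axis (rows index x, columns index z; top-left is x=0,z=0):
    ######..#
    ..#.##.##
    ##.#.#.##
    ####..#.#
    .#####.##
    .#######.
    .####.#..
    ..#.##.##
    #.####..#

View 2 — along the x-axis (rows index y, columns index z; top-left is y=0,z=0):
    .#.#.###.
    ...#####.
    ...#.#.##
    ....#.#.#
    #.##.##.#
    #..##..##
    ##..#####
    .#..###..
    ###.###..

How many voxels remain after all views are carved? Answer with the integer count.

initial block: 9^3 = 729
  1. axis=1 (XZ plane), |mask|=54  ⇒  voxels=486
  2. axis=0 (YZ plane), |mask|=45  ⇒  voxels=263

|visual hull| = 263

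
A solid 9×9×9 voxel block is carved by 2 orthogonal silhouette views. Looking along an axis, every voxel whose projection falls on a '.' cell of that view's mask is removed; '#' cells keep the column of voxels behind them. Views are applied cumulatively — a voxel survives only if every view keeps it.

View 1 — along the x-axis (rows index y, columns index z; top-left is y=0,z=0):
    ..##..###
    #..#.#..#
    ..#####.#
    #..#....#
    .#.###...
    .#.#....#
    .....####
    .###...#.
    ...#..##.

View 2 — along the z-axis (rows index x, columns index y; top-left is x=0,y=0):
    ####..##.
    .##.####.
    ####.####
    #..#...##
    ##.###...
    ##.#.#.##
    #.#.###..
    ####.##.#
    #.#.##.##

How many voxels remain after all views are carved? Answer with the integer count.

214 voxels

initial block: 9^3 = 729
V1 x: intersect with YZ mask (36 set) -- 324 left
V2 z: intersect with XY mask (53 set) -- 214 left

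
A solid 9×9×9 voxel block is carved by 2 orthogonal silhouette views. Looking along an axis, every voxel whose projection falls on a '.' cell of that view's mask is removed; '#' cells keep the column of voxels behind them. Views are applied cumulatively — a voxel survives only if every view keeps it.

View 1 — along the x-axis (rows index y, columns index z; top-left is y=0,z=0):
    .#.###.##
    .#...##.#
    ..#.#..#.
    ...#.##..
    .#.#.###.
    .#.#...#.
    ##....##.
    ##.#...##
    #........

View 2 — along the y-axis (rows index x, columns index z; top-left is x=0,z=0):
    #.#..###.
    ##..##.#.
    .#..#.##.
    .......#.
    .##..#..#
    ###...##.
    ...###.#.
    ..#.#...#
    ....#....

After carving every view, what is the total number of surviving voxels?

122 voxels

start: 9×9×9 = 729 voxels
[1] x-view keeps 34 columns → grid now 306
[2] y-view keeps 32 columns → grid now 122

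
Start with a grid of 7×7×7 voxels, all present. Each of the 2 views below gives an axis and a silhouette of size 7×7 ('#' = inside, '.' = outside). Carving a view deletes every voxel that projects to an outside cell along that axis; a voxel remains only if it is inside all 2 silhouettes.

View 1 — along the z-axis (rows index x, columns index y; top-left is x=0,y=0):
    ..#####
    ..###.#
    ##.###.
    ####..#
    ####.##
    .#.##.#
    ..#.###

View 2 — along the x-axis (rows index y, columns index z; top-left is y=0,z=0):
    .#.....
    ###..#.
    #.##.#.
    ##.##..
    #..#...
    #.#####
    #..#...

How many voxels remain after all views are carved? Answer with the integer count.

start: 7×7×7 = 343 voxels
carve view 1 (along z, XY-mask fill 33/49): 231 voxels remain
carve view 2 (along x, YZ-mask fill 23/49): 109 voxels remain

109 voxels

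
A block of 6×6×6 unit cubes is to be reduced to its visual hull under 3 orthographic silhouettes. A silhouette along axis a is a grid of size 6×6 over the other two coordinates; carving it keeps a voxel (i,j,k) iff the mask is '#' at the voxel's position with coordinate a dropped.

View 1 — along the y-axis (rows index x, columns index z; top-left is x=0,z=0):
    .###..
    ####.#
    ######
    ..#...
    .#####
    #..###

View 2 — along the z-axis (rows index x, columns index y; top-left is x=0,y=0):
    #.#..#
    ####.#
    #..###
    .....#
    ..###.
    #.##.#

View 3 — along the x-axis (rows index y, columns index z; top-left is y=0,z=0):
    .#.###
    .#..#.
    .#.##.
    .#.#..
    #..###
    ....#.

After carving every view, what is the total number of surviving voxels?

start: 6×6×6 = 216 voxels
V1 y: intersect with XZ mask (24 set) -- 144 left
V2 z: intersect with XY mask (20 set) -- 90 left
V3 x: intersect with YZ mask (16 set) -- 38 left

38 voxels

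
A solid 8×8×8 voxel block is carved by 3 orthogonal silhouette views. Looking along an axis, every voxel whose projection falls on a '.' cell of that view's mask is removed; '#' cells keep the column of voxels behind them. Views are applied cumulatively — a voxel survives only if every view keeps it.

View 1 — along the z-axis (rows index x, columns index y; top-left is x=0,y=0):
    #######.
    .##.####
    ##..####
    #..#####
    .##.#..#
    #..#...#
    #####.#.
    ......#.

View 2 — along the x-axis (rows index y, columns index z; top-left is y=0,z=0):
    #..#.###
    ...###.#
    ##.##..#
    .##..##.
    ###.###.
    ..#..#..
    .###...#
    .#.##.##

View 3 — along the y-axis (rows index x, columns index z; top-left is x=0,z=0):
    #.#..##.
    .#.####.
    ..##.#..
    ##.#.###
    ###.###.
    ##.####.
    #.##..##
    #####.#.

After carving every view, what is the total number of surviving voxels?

voxel count = 108

before carving: 512 voxels (8×8×8)
  1. axis=2 (XY plane), |mask|=39  ⇒  voxels=312
  2. axis=0 (YZ plane), |mask|=35  ⇒  voxels=174
  3. axis=1 (XZ plane), |mask|=41  ⇒  voxels=108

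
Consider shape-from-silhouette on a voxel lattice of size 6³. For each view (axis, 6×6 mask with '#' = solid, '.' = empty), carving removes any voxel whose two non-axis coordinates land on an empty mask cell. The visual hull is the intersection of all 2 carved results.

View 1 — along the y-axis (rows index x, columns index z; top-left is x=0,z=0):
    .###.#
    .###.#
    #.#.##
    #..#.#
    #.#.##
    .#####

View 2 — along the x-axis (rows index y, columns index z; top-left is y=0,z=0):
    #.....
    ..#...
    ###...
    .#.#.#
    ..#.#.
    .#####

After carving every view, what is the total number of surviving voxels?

|visual hull| = 61

start: 6×6×6 = 216 voxels
carve view 1 (along y, XZ-mask fill 24/36): 144 voxels remain
carve view 2 (along x, YZ-mask fill 15/36): 61 voxels remain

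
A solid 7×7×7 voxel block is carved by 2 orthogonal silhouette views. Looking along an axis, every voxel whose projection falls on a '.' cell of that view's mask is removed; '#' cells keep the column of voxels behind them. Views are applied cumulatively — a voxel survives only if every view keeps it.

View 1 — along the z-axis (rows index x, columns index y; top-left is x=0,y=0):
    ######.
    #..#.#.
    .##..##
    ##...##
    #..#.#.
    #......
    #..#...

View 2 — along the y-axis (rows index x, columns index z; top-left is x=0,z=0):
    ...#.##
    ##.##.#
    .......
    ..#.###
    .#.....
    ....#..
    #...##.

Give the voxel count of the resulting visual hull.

voxel count = 59

start: 7×7×7 = 343 voxels
step 1: project along z, AND mask (23/49) → |grid| = 161
step 2: project along y, AND mask (17/49) → |grid| = 59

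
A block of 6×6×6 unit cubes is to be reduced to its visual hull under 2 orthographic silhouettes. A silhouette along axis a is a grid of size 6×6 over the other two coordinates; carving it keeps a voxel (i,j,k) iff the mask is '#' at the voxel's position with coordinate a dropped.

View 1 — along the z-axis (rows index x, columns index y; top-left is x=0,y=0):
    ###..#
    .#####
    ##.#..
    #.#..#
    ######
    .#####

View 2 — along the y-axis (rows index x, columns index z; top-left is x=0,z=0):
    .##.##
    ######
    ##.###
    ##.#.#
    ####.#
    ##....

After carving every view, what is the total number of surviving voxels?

before carving: 216 voxels (6×6×6)
[1] z-view keeps 26 columns → grid now 156
[2] y-view keeps 26 columns → grid now 113

113 voxels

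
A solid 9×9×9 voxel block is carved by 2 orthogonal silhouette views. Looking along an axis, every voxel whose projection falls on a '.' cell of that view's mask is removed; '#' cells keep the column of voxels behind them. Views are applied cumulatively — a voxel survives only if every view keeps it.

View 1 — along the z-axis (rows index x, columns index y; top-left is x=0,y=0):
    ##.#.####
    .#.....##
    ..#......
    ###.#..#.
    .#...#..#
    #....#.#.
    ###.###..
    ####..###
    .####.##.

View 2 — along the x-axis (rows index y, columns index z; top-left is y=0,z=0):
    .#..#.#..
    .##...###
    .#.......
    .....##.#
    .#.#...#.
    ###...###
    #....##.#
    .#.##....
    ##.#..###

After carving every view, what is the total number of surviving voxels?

remaining voxels: 155

before carving: 729 voxels (9×9×9)
carve view 1 (along z, XY-mask fill 41/81): 369 voxels remain
carve view 2 (along x, YZ-mask fill 34/81): 155 voxels remain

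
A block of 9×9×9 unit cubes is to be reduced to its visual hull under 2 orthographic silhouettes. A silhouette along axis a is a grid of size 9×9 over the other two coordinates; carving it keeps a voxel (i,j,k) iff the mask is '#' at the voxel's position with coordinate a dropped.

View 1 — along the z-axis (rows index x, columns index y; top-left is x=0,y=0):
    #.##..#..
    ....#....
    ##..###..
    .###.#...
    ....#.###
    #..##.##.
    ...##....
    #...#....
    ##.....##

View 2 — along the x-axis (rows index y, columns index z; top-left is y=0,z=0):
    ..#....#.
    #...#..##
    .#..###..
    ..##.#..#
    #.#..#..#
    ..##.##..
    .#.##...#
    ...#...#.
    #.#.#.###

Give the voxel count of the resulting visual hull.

initial block: 9^3 = 729
V1 z: intersect with XY mask (31 set) -- 279 left
V2 x: intersect with YZ mask (34 set) -- 112 left

remaining voxels: 112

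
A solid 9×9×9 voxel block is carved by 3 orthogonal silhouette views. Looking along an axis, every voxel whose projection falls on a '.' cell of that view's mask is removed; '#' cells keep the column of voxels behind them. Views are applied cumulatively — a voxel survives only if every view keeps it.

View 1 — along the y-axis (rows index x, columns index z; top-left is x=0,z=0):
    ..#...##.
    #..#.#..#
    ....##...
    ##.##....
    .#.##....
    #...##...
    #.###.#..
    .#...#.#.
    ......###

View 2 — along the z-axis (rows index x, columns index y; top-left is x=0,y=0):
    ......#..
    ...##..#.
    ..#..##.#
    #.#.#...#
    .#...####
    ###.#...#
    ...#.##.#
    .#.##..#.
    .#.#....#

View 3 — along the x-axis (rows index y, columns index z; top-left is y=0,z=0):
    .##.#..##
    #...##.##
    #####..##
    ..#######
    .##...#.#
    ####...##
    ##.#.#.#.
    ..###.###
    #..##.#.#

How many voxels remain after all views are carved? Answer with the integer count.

63 voxels

before carving: 729 voxels (9×9×9)
[1] y-view keeps 30 columns → grid now 270
[2] z-view keeps 33 columns → grid now 110
[3] x-view keeps 50 columns → grid now 63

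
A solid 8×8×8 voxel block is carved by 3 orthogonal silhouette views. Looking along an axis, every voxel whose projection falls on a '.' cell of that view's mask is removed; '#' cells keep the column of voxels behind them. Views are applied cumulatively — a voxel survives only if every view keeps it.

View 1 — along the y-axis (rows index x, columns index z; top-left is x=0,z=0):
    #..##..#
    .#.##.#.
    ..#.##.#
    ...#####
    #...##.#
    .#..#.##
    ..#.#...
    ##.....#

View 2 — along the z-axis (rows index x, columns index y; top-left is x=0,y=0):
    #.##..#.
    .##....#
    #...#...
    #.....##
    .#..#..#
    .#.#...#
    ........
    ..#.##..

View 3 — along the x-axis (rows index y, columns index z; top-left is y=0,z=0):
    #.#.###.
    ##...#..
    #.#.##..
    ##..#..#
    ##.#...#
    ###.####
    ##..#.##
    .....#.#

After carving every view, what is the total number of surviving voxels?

start: 8×8×8 = 512 voxels
step 1: project along y, AND mask (30/64) → |grid| = 240
step 2: project along z, AND mask (21/64) → |grid| = 84
step 3: project along x, AND mask (34/64) → |grid| = 42

voxel count = 42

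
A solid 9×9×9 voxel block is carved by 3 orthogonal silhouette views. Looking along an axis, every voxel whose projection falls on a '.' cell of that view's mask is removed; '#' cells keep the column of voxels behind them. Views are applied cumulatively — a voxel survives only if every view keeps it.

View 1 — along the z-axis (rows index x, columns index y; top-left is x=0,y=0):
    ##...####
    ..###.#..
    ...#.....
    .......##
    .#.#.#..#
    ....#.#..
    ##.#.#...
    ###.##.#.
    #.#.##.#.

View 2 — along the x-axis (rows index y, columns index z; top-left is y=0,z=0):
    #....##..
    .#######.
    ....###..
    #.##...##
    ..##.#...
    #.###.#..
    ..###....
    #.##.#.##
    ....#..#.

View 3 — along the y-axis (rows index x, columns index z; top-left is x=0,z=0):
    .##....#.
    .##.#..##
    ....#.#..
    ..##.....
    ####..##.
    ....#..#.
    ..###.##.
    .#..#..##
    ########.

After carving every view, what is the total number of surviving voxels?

71 voxels

start: 9×9×9 = 729 voxels
V1 z: intersect with XY mask (34 set) -- 306 left
V2 x: intersect with YZ mask (37 set) -- 145 left
V3 y: intersect with XZ mask (37 set) -- 71 left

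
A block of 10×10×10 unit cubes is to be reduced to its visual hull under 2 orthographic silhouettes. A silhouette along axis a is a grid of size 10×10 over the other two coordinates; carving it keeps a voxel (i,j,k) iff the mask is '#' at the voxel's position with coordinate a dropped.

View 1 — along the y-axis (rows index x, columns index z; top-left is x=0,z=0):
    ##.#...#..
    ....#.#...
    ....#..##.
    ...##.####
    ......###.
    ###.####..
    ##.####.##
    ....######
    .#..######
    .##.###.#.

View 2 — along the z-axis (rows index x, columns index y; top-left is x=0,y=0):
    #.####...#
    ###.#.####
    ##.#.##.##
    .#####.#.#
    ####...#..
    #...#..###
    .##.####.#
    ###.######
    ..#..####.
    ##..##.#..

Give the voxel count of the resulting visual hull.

before carving: 1000 voxels (10×10×10)
step 1: project along y, AND mask (52/100) → |grid| = 520
step 2: project along z, AND mask (64/100) → |grid| = 328

|visual hull| = 328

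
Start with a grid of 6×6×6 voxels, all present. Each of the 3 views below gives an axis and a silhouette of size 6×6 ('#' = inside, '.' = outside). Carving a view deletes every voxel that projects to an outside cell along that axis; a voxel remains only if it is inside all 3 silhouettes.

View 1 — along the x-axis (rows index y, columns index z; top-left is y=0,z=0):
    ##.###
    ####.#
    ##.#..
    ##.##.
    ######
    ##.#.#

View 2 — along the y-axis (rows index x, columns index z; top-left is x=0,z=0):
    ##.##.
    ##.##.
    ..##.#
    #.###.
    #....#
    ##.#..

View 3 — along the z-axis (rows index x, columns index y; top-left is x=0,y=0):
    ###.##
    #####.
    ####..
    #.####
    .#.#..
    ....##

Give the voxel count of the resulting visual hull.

remaining voxels: 65

initial block: 6^3 = 216
carve view 1 (along x, YZ-mask fill 27/36): 162 voxels remain
carve view 2 (along y, XZ-mask fill 20/36): 99 voxels remain
carve view 3 (along z, XY-mask fill 23/36): 65 voxels remain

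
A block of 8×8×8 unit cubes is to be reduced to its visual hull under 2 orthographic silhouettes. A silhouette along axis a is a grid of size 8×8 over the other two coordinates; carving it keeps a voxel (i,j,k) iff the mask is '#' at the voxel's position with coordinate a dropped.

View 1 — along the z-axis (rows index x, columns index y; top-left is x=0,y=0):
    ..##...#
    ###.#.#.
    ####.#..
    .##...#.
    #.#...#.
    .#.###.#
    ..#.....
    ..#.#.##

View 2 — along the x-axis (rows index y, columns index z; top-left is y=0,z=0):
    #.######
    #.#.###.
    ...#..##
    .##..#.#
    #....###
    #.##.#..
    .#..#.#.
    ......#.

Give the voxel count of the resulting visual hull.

before carving: 512 voxels (8×8×8)
  1. axis=2 (XY plane), |mask|=29  ⇒  voxels=232
  2. axis=0 (YZ plane), |mask|=31  ⇒  voxels=109

remaining voxels: 109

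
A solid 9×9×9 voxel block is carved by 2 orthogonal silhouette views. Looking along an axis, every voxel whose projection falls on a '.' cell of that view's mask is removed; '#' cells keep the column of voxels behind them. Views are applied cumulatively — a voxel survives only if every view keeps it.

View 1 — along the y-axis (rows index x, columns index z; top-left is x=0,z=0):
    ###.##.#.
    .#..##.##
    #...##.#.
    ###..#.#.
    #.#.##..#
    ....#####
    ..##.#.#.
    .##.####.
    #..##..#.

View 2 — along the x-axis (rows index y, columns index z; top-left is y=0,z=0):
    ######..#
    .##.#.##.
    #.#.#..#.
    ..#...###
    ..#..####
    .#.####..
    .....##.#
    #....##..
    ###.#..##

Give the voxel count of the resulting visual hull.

|visual hull| = 212

before carving: 729 voxels (9×9×9)
V1 y: intersect with XZ mask (44 set) -- 396 left
V2 x: intersect with YZ mask (42 set) -- 212 left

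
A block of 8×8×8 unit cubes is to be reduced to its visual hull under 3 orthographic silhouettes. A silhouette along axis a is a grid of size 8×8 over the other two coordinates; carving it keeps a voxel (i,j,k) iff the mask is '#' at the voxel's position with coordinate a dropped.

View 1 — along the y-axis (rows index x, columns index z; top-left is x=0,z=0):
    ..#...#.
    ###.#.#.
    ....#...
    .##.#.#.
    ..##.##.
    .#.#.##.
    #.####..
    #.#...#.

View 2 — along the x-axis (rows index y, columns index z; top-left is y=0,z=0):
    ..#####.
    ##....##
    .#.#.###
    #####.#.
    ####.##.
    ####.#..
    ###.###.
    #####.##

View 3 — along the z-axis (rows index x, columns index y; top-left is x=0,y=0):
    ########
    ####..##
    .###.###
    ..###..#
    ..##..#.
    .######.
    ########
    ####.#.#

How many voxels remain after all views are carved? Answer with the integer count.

start: 8×8×8 = 512 voxels
carve view 1 (along y, XZ-mask fill 28/64): 224 voxels remain
carve view 2 (along x, YZ-mask fill 44/64): 166 voxels remain
carve view 3 (along z, XY-mask fill 47/64): 120 voxels remain

120 voxels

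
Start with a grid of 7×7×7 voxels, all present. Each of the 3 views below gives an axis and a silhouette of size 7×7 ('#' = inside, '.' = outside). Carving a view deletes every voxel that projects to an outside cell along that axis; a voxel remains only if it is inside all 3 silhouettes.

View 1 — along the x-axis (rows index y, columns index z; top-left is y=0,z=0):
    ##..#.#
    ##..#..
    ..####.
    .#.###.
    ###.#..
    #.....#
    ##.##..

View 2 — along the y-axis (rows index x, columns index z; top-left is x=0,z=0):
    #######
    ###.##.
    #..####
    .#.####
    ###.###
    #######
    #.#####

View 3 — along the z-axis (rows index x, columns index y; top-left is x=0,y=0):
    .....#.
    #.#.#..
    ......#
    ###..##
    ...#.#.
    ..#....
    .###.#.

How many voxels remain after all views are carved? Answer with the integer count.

full grid |V| = 343
[1] x-view keeps 25 columns → grid now 175
[2] y-view keeps 41 columns → grid now 148
[3] z-view keeps 17 columns → grid now 47

|visual hull| = 47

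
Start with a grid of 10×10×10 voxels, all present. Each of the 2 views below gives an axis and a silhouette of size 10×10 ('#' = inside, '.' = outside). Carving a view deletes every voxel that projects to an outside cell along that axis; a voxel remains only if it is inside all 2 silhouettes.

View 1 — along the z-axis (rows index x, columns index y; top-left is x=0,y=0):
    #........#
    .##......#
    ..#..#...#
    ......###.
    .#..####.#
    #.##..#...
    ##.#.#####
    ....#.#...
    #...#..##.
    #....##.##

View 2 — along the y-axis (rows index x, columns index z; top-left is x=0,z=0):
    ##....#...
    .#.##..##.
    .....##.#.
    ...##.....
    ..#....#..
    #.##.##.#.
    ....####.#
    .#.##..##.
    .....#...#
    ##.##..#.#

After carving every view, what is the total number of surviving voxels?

initial block: 10^3 = 1000
carve view 1 (along z, XY-mask fill 40/100): 400 voxels remain
carve view 2 (along y, XZ-mask fill 39/100): 160 voxels remain

remaining voxels: 160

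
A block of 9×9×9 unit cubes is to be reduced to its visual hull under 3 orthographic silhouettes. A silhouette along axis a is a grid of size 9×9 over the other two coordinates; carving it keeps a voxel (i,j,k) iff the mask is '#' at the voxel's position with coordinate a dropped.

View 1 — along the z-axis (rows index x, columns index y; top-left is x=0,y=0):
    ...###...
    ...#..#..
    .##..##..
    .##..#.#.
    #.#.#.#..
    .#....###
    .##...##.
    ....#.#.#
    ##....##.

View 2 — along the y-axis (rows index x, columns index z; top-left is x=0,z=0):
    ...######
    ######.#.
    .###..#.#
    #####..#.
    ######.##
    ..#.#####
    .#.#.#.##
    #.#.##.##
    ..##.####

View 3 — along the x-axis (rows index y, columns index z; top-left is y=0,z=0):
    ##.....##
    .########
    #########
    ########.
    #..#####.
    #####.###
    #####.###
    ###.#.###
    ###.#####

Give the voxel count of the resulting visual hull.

voxel count = 165

initial block: 9^3 = 729
V1 z: intersect with XY mask (32 set) -- 288 left
V2 y: intersect with XZ mask (55 set) -- 194 left
V3 x: intersect with YZ mask (66 set) -- 165 left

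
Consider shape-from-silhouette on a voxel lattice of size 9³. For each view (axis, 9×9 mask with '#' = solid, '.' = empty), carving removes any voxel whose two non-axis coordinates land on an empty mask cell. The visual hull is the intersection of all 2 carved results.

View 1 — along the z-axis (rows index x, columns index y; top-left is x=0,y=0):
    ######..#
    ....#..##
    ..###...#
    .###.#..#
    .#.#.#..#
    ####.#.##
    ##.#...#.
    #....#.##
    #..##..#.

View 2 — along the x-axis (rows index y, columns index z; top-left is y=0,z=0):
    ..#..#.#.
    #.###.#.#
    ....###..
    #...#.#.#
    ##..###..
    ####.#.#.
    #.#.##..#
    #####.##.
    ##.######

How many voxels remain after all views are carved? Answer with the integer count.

full grid |V| = 729
after view 1 [z-axis, 42 of 81 cells solid] → remaining = 378
after view 2 [x-axis, 47 of 81 cells solid] → remaining = 226

226 voxels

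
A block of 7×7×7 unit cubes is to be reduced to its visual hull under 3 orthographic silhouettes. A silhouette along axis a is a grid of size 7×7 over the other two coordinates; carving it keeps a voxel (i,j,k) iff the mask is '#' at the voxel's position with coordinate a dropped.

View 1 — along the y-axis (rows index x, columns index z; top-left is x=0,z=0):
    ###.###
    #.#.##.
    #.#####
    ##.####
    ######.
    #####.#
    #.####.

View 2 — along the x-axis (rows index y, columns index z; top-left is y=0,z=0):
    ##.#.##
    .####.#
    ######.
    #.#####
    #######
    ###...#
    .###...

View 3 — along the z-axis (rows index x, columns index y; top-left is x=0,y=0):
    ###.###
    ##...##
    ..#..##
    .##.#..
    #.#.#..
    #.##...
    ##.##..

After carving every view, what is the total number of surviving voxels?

full grid |V| = 343
carve view 1 (along y, XZ-mask fill 39/49): 273 voxels remain
carve view 2 (along x, YZ-mask fill 36/49): 197 voxels remain
carve view 3 (along z, XY-mask fill 26/49): 103 voxels remain

remaining voxels: 103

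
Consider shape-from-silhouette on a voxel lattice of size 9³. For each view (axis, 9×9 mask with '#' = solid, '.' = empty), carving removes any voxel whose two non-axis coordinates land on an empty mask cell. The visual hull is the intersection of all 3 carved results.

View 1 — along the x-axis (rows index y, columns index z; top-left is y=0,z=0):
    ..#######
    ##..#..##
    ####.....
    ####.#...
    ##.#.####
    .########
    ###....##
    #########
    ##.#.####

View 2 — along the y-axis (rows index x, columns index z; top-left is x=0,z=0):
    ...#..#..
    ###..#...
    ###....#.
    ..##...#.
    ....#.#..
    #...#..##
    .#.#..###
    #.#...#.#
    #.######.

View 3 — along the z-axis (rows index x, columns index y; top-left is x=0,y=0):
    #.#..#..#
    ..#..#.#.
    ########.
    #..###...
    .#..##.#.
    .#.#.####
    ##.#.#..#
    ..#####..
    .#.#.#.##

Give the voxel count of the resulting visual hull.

before carving: 729 voxels (9×9×9)
after view 1 [x-axis, 57 of 81 cells solid] → remaining = 513
after view 2 [y-axis, 35 of 81 cells solid] → remaining = 222
after view 3 [z-axis, 44 of 81 cells solid] → remaining = 133

remaining voxels: 133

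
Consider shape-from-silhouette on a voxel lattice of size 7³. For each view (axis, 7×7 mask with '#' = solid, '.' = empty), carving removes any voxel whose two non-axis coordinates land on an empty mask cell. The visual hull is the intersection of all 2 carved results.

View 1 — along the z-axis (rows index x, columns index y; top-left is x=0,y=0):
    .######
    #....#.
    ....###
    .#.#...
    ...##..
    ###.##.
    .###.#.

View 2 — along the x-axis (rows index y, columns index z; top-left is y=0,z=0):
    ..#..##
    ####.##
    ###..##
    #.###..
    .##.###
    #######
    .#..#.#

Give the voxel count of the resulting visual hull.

before carving: 343 voxels (7×7×7)
[1] z-view keeps 24 columns → grid now 168
[2] x-view keeps 33 columns → grid now 122

remaining voxels: 122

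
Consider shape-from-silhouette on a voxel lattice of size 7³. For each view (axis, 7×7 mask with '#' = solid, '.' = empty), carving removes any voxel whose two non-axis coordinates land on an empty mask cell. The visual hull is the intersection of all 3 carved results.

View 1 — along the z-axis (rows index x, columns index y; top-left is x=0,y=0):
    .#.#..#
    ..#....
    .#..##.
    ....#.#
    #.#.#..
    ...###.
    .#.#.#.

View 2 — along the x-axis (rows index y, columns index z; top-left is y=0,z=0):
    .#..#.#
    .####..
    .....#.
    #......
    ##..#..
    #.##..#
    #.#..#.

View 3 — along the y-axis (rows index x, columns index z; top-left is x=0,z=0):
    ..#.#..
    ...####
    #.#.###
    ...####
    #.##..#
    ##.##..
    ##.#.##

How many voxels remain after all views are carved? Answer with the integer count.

full grid |V| = 343
[1] z-view keeps 18 columns → grid now 126
[2] x-view keeps 19 columns → grid now 50
[3] y-view keeps 28 columns → grid now 27

|visual hull| = 27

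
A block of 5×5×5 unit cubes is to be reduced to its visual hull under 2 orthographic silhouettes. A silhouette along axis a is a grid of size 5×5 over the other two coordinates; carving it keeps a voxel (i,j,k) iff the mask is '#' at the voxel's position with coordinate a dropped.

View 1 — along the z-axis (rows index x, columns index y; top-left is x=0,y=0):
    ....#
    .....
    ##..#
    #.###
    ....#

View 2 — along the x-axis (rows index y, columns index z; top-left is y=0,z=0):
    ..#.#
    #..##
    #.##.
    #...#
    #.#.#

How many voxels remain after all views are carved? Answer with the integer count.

before carving: 125 voxels (5×5×5)
step 1: project along z, AND mask (9/25) → |grid| = 45
step 2: project along x, AND mask (13/25) → |grid| = 24

voxel count = 24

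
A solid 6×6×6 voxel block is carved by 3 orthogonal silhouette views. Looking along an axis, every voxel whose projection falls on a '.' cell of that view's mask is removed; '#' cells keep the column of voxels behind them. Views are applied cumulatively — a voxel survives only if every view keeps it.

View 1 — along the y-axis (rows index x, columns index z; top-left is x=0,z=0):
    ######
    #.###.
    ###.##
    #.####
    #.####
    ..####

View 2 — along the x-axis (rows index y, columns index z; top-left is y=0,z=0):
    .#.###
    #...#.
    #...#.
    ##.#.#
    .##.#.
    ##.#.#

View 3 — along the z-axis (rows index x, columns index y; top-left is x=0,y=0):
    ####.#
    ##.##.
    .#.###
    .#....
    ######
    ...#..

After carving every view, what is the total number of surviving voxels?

remaining voxels: 54

full grid |V| = 216
  1. axis=1 (XZ plane), |mask|=29  ⇒  voxels=174
  2. axis=0 (YZ plane), |mask|=19  ⇒  voxels=88
  3. axis=2 (XY plane), |mask|=21  ⇒  voxels=54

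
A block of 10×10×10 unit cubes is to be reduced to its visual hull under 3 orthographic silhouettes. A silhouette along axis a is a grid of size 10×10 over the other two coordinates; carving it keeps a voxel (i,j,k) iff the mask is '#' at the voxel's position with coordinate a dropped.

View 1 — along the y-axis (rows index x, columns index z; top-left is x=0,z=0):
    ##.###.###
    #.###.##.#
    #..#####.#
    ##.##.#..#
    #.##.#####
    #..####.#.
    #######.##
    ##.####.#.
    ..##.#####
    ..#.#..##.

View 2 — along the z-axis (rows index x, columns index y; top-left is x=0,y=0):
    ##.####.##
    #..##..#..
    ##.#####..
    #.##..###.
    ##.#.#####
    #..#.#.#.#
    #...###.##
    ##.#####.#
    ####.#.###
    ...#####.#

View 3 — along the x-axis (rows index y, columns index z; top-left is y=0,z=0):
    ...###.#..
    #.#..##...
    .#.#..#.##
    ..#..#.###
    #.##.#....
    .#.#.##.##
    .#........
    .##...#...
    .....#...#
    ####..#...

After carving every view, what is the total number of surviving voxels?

180 voxels

start: 10×10×10 = 1000 voxels
[1] y-view keeps 69 columns → grid now 690
[2] z-view keeps 66 columns → grid now 461
[3] x-view keeps 39 columns → grid now 180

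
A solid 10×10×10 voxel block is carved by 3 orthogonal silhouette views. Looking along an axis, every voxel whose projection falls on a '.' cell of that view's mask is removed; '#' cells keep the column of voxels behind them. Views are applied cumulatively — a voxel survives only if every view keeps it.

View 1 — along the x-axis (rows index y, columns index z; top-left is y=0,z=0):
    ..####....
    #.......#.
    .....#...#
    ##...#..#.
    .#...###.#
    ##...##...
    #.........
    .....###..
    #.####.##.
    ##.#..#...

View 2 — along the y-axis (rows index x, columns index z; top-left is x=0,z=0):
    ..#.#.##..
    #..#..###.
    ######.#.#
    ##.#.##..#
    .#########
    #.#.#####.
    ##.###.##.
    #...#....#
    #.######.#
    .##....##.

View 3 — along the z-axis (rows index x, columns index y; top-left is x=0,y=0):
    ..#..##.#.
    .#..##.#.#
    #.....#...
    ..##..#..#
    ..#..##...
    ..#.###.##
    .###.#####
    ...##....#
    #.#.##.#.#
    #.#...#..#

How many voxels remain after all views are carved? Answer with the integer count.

voxel count = 97

initial block: 10^3 = 1000
  1. axis=0 (YZ plane), |mask|=36  ⇒  voxels=360
  2. axis=1 (XZ plane), |mask|=61  ⇒  voxels=221
  3. axis=2 (XY plane), |mask|=45  ⇒  voxels=97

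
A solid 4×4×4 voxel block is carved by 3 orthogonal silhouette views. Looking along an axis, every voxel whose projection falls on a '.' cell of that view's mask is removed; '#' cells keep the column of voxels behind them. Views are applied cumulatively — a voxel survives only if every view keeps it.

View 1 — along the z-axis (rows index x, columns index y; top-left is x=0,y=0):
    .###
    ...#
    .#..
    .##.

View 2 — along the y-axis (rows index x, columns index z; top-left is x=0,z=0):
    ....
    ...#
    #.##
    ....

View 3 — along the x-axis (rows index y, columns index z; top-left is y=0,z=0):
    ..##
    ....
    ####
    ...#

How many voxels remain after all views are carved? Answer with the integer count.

before carving: 64 voxels (4×4×4)
after view 1 [z-axis, 7 of 16 cells solid] → remaining = 28
after view 2 [y-axis, 4 of 16 cells solid] → remaining = 4
after view 3 [x-axis, 7 of 16 cells solid] → remaining = 1

1 voxels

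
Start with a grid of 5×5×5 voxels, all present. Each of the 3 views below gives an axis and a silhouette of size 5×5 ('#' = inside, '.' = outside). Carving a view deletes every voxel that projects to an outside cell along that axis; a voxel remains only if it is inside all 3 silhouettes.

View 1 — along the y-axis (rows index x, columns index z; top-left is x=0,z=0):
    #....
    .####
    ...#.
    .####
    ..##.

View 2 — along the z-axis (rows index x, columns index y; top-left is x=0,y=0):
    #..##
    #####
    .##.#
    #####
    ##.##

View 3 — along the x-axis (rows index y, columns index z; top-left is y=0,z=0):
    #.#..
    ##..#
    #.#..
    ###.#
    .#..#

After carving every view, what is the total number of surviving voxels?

start: 5×5×5 = 125 voxels
[1] y-view keeps 12 columns → grid now 60
[2] z-view keeps 20 columns → grid now 54
[3] x-view keeps 13 columns → grid now 22

|visual hull| = 22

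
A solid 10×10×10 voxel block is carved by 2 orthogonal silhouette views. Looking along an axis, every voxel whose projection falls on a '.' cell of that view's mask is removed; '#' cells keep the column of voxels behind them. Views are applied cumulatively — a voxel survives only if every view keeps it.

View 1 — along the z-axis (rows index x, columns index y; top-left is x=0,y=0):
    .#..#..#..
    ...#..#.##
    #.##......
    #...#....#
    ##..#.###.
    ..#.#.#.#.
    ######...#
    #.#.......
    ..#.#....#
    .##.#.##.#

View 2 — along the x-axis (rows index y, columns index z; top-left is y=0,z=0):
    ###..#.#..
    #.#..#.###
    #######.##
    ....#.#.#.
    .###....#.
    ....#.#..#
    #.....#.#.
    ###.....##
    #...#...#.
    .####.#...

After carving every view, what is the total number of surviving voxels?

204 voxels

initial block: 10^3 = 1000
after view 1 [z-axis, 41 of 100 cells solid] → remaining = 410
after view 2 [x-axis, 46 of 100 cells solid] → remaining = 204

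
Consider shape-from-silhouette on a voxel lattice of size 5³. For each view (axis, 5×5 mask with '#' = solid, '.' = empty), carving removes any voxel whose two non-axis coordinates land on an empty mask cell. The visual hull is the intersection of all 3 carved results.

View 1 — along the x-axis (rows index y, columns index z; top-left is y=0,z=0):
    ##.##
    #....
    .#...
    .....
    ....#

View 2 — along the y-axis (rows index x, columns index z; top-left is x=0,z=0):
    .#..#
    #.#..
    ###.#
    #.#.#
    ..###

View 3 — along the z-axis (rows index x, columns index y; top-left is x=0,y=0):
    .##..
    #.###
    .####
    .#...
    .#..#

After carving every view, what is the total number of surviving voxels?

full grid |V| = 125
[1] x-view keeps 7 columns → grid now 35
[2] y-view keeps 14 columns → grid now 19
[3] z-view keeps 13 columns → grid now 7

7 voxels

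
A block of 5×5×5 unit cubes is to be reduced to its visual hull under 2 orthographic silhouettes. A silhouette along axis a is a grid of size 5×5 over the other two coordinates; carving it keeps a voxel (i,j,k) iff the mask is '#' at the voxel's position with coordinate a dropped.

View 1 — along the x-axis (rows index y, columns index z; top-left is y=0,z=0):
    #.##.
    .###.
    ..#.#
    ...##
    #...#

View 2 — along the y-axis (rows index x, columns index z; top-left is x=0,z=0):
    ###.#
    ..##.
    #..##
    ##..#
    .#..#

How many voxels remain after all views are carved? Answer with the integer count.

|visual hull| = 33

start: 5×5×5 = 125 voxels
  1. axis=0 (YZ plane), |mask|=12  ⇒  voxels=60
  2. axis=1 (XZ plane), |mask|=14  ⇒  voxels=33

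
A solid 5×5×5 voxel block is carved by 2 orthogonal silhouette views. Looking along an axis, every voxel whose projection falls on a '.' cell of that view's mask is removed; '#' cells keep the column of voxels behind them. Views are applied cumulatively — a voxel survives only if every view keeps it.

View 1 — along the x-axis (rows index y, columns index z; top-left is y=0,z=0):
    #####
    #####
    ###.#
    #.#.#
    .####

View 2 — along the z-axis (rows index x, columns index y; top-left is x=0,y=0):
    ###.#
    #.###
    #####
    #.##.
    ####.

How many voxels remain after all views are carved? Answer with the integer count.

before carving: 125 voxels (5×5×5)
step 1: project along x, AND mask (21/25) → |grid| = 105
step 2: project along z, AND mask (20/25) → |grid| = 84

remaining voxels: 84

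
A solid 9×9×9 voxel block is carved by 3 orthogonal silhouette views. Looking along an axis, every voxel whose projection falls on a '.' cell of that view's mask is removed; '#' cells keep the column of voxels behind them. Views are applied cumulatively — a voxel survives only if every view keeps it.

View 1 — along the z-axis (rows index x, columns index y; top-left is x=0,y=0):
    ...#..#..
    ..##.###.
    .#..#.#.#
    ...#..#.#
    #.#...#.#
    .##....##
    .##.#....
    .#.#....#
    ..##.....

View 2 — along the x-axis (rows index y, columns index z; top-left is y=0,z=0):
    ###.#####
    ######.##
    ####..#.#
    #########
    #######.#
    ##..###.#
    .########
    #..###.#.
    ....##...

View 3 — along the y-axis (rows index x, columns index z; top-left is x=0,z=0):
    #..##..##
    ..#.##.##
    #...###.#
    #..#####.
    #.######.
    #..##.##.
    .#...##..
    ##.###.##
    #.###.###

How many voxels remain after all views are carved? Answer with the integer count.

start: 9×9×9 = 729 voxels
  1. axis=2 (XY plane), |mask|=30  ⇒  voxels=270
  2. axis=0 (YZ plane), |mask|=60  ⇒  voxels=197
  3. axis=1 (XZ plane), |mask|=50  ⇒  voxels=120

120 voxels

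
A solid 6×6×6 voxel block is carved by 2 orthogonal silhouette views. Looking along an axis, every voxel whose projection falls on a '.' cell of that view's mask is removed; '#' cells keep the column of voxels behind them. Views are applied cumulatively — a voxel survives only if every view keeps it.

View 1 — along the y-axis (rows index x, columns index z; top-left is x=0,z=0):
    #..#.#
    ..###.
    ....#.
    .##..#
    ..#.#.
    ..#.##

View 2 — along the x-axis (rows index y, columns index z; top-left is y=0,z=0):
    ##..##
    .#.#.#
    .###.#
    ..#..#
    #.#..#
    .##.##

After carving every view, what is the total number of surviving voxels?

remaining voxels: 52

initial block: 6^3 = 216
step 1: project along y, AND mask (15/36) → |grid| = 90
step 2: project along x, AND mask (20/36) → |grid| = 52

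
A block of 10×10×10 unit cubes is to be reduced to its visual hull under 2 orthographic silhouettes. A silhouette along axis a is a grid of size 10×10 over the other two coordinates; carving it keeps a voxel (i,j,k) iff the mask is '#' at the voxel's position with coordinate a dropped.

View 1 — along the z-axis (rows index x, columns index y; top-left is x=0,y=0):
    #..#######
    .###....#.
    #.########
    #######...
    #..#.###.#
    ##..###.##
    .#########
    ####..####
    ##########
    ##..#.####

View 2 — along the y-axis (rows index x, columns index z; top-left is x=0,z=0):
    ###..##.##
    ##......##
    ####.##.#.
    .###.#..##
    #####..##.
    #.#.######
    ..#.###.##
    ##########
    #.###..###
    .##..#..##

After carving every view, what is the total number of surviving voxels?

514 voxels

start: 10×10×10 = 1000 voxels
carve view 1 (along z, XY-mask fill 75/100): 750 voxels remain
carve view 2 (along y, XZ-mask fill 67/100): 514 voxels remain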